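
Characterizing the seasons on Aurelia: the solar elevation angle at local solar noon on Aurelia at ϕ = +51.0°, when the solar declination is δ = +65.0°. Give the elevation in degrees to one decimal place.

At local noon the hour angle is zero, so the zenith angle equals |ϕ − δ| = |+51.0° − (+65.000°)| = 14.000°.
Elevation = 90° − 14.000° = 76.0°.

76.0°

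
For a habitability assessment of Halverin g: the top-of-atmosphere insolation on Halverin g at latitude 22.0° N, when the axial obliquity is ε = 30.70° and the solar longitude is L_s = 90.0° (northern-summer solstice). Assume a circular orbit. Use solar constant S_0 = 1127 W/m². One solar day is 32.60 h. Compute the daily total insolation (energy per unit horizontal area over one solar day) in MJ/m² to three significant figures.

47.2 MJ/m²

Solar declination: sin δ = sin ε · sin L_s = sin 30.70° × sin 90.0° = 0.51054, so δ = +30.700°.
cos h₀ = −tan(+22.0°) tan(+30.700°) = -0.2399, h₀ = 1.8131 rad.
Bracket: h₀ sin ϕ sin δ + cos ϕ cos δ sin h₀ = 1.8131×0.37461×0.51054 + 0.92718×0.85985×0.97080 = 0.346762 + 0.773956 = 1.120718.
Q̄ = (S_0/π) × [bracket] = (1127/π) × 1.120718 = 402.04 W/m².
Daily total = Q̄ × 32.60 h × 3600 s/h = 402.04 × 32.60 × 3600 / 10⁶ = 47.18 MJ/m².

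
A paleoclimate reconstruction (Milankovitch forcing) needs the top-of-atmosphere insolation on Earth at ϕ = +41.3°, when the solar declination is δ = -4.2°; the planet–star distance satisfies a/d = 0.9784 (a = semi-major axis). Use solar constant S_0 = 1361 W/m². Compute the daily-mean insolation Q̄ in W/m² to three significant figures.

Q̄ ≈ 280 W/m²

cos h₀ = −tan(+41.3°) tan(-4.200°) = 0.0645, h₀ = 1.5062 rad.
Bracket: h₀ sin ϕ sin δ + cos ϕ cos δ sin h₀ = 1.5062×0.66000×-0.07324 + 0.75126×0.99731×0.99792 = -0.072807 + 0.747681 = 0.674874.
Inverse-square distance factor (a/d)² = 0.9784² = 0.957267.
Q̄ = (S_0/π) × 0.957267 × [bracket] = (1361/π) × 0.957267 × 0.674874 = 279.9 W/m².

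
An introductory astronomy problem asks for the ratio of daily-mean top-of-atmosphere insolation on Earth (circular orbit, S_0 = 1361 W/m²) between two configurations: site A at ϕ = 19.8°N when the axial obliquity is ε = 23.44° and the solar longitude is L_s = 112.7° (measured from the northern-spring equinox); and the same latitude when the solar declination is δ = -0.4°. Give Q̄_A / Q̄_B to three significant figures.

— Configuration A (ϕ=+19.8°):
Solar declination: sin δ = sin ε · sin L_s = sin 23.44° × sin 112.7° = 0.36698, so δ = +21.529°.
cos h₀ = −tan(+19.8°) tan(+21.529°) = -0.1420, h₀ = 1.7133 rad.
Bracket: h₀ sin ϕ sin δ + cos ϕ cos δ sin h₀ = 1.7133×0.33874×0.36698 + 0.94088×0.93023×0.98986 = 0.212982 + 0.866360 = 1.079342.
Q̄ = (S_0/π) × [bracket] = (1361/π) × 1.079342 = 467.59 W/m².
— Configuration B (ϕ=+19.8°):
cos h₀ = −tan(+19.8°) tan(-0.400°) = 0.0025, h₀ = 1.5683 rad.
Bracket: h₀ sin ϕ sin δ + cos ϕ cos δ sin h₀ = 1.5683×0.33874×-0.00698 + 0.94088×0.99998×1.00000 = -0.003708 + 0.940861 = 0.937153.
Q̄ = (S_0/π) × [bracket] = (1361/π) × 0.937153 = 405.99 W/m².
Ratio Q̄_A / Q̄_B = 467.59 / 405.99 = 1.152.

Q̄_A / Q̄_B ≈ 1.15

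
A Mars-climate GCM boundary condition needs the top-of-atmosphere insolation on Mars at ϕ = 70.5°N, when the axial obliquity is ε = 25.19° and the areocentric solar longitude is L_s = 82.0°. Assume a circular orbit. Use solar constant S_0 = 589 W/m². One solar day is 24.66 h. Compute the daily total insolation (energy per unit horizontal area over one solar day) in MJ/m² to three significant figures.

sin δ = sin 25.19° × sin 82.0° = 0.42148, so δ = +24.928°.
cos h₀ = −tan(+70.5°) tan(+24.928°) = -1.3125 ≤ −1 ⇒ polar day, h₀ = π.
Bracket: h₀ sin ϕ sin δ + cos ϕ cos δ sin h₀ = 3.1416×0.94264×0.42148 + 0.33381×0.90684×0.00000 = 1.248170 + 0.000000 = 1.248170.
Q̄ = (S_0/π) × [bracket] = (589/π) × 1.248170 = 234.01 W/m².
Daily total = Q̄ × 24.66 h × 3600 s/h = 234.01 × 24.66 × 3600 / 10⁶ = 20.77 MJ/m².

20.8 MJ/m²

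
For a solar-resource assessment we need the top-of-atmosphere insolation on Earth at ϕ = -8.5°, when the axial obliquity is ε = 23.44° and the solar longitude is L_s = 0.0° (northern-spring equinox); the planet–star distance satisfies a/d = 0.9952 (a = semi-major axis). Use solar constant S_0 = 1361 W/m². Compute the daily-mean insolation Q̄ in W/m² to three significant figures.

Q̄ ≈ 424 W/m²

Solar declination: sin δ = sin ε · sin L_s = sin 23.44° × sin 0.0° = 0.00000, so δ = +0.000°.
cos h₀ = −tan(-8.5°) tan(+0.000°) = 0.0000, h₀ = 1.5708 rad.
Bracket: h₀ sin ϕ sin δ + cos ϕ cos δ sin h₀ = 1.5708×-0.14781×0.00000 + 0.98902×1.00000×1.00000 = -0.000000 + 0.989020 = 0.989020.
Inverse-square distance factor (a/d)² = 0.9952² = 0.990423.
Q̄ = (S_0/π) × 0.990423 × [bracket] = (1361/π) × 0.990423 × 0.989020 = 424.4 W/m².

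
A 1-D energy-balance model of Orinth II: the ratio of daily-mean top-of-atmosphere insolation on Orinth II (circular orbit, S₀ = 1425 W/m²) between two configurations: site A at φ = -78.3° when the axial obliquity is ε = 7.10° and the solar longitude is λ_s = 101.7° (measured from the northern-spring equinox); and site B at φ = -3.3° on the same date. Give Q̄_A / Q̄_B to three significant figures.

— Configuration A (φ=-78.3°):
Solar declination: sin δ = sin ε · sin λ_s = sin 7.10° × sin 101.7° = 0.12103, so δ = +6.952°.
cos H₀ = −tan(-78.3°) tan(+6.952°) = 0.5888, H₀ = 0.9413 rad.
Bracket: H₀ sin φ sin δ + cos φ cos δ sin H₀ = 0.9413×-0.97922×0.12103 + 0.20279×0.99265×0.80830 = -0.111558 + 0.162710 = 0.051152.
Q̄ = (S₀/π) × [bracket] = (1425/π) × 0.051152 = 23.202 W/m².
— Configuration B (φ=-3.3°):
cos H₀ = −tan(-3.3°) tan(+6.952°) = 0.0070, H₀ = 1.5638 rad.
Bracket: H₀ sin φ sin δ + cos φ cos δ sin H₀ = 1.5638×-0.05756×0.12103 + 0.99834×0.99265×0.99998 = -0.010894 + 0.990982 = 0.980088.
Q̄ = (S₀/π) × [bracket] = (1425/π) × 0.980088 = 444.56 W/m².
Ratio Q̄_A / Q̄_B = 23.202 / 444.56 = 0.05219.

Q̄_A / Q̄_B ≈ 0.0522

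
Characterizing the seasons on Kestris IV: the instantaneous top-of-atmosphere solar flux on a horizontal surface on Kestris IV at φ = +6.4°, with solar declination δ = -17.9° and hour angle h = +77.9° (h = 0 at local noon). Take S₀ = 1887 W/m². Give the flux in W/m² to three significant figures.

cos θ_z = sin φ sin δ + cos φ cos δ cos h = -0.034261 + 0.198229 = 0.163968.
Flux = S₀ · cos θ_z = 1887 × 0.163968 = 309.4 W/m².

309 W/m²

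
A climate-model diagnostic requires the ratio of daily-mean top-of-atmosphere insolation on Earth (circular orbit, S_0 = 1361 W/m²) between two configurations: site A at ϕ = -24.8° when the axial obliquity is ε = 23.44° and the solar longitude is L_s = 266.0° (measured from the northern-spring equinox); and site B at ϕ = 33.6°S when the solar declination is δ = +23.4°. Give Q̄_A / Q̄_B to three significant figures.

— Configuration A (ϕ=-24.8°):
Solar declination: sin δ = sin ε · sin L_s = sin 23.44° × sin 266.0° = -0.39682, so δ = -23.380°.
cos h₀ = −tan(-24.8°) tan(-23.380°) = -0.1998, h₀ = 1.7719 rad.
Bracket: h₀ sin ϕ sin δ + cos ϕ cos δ sin h₀ = 1.7719×-0.41945×-0.39682 + 0.90778×0.91790×0.97985 = 0.294926 + 0.816461 = 1.111387.
Q̄ = (S_0/π) × [bracket] = (1361/π) × 1.111387 = 481.47 W/m².
— Configuration B (ϕ=-33.6°):
cos h₀ = −tan(-33.6°) tan(+23.400°) = 0.2875, h₀ = 1.2792 rad.
Bracket: h₀ sin ϕ sin δ + cos ϕ cos δ sin h₀ = 1.2792×-0.55339×0.39715 + 0.83292×0.91775×0.95778 = -0.281141 + 0.732139 = 0.450998.
Q̄ = (S_0/π) × [bracket] = (1361/π) × 0.450998 = 195.38 W/m².
Ratio Q̄_A / Q̄_B = 481.47 / 195.38 = 2.464.

Q̄_A / Q̄_B ≈ 2.46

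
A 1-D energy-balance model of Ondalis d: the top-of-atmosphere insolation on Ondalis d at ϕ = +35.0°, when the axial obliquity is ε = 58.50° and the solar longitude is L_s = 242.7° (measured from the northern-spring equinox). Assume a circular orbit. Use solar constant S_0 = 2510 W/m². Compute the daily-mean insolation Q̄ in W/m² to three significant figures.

Solar declination: sin δ = sin ε · sin L_s = sin 58.50° × sin 242.7° = -0.75767, so δ = -49.259°.
cos h₀ = −tan(+35.0°) tan(-49.259°) = 0.8129, h₀ = 0.6217 rad.
Bracket: h₀ sin ϕ sin δ + cos ϕ cos δ sin h₀ = 0.6217×0.57358×-0.75767 + 0.81915×0.65264×0.58241 = -0.270181 + 0.311362 = 0.041181.
Q̄ = (S_0/π) × [bracket] = (2510/π) × 0.041181 = 32.90 W/m².

Q̄ ≈ 32.9 W/m²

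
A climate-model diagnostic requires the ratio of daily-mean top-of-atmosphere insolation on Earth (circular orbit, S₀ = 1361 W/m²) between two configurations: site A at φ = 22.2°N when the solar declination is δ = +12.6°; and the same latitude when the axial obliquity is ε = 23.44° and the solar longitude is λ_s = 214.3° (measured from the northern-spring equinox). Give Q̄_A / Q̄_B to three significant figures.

— Configuration A (φ=+22.2°):
cos H₀ = −tan(+22.2°) tan(+12.600°) = -0.0912, H₀ = 1.6621 rad.
Bracket: H₀ sin φ sin δ + cos φ cos δ sin H₀ = 1.6621×0.37784×0.21814 + 0.92587×0.97592×0.99583 = 0.136994 + 0.899807 = 1.036801.
Q̄ = (S₀/π) × [bracket] = (1361/π) × 1.036801 = 449.16 W/m².
— Configuration B (φ=+22.2°):
Solar declination: sin δ = sin ε · sin λ_s = sin 23.44° × sin 214.3° = -0.22416, so δ = -12.954°.
cos H₀ = −tan(+22.2°) tan(-12.954°) = 0.0939, H₀ = 1.4768 rad.
Bracket: H₀ sin φ sin δ + cos φ cos δ sin H₀ = 1.4768×0.37784×-0.22416 + 0.92587×0.97455×0.99558 = -0.125080 + 0.898318 = 0.773238.
Q̄ = (S₀/π) × [bracket] = (1361/π) × 0.773238 = 334.98 W/m².
Ratio Q̄_A / Q̄_B = 449.16 / 334.98 = 1.341.

Q̄_A / Q̄_B ≈ 1.34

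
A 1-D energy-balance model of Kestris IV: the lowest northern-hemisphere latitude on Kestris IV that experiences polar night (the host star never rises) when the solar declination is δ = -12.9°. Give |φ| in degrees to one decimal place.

|φ| = 77.1°

Polar night requires cos H₀ = −tan φ tan δ ≥ 1, i.e. tan φ tan δ ≤ −1.
The boundary is |tan φ| · |tan δ| = 1, so |φ| = 90° − |δ| = 90° − 12.9° = 77.1° in the northern hemisphere.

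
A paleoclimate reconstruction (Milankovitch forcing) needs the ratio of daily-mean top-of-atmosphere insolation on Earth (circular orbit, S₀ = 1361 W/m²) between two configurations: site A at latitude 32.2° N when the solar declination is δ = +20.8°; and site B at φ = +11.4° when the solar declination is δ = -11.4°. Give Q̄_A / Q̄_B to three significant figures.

— Configuration A (φ=+32.2°):
cos H₀ = −tan(+32.2°) tan(+20.800°) = -0.2392, H₀ = 1.8124 rad.
Bracket: H₀ sin φ sin δ + cos φ cos δ sin H₀ = 1.8124×0.53288×0.35511 + 0.84619×0.93483×0.97097 = 0.342962 + 0.768080 = 1.111042.
Q̄ = (S₀/π) × [bracket] = (1361/π) × 1.111042 = 481.33 W/m².
— Configuration B (φ=+11.4°):
cos H₀ = −tan(+11.4°) tan(-11.400°) = 0.0407, H₀ = 1.5301 rad.
Bracket: H₀ sin φ sin δ + cos φ cos δ sin H₀ = 1.5301×0.19766×-0.19766 + 0.98027×0.98027×0.99917 = -0.059780 + 0.960132 = 0.900352.
Q̄ = (S₀/π) × [bracket] = (1361/π) × 0.900352 = 390.05 W/m².
Ratio Q̄_A / Q̄_B = 481.33 / 390.05 = 1.234.

Q̄_A / Q̄_B ≈ 1.23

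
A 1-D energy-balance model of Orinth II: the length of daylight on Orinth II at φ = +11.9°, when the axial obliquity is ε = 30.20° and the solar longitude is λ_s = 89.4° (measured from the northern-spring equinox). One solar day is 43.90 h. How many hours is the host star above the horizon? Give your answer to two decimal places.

23.67 h

Solar declination: sin δ = sin ε · sin λ_s = sin 30.20° × sin 89.4° = 0.50299, so δ = +30.198°.
cos H₀ = −tan φ · tan δ = −tan(+11.9°) × tan(+30.198°) = -0.1226, so H₀ = 1.6937 rad = 97.04°.
Daylight = 2H₀/(2π) × 43.90 h = (1.6937/π) × 43.90 = 23.67 h.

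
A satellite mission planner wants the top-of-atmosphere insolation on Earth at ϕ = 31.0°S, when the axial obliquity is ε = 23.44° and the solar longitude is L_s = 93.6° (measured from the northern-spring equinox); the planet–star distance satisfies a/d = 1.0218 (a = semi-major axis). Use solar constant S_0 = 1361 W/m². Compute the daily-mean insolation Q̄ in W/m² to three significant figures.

Solar declination: sin δ = sin ε · sin L_s = sin 23.44° × sin 93.6° = 0.39700, so δ = +23.391°.
cos h₀ = −tan(-31.0°) tan(+23.391°) = 0.2599, h₀ = 1.3079 rad.
Bracket: h₀ sin ϕ sin δ + cos ϕ cos δ sin h₀ = 1.3079×-0.51504×0.39700 + 0.85717×0.91782×0.96563 = -0.267427 + 0.759688 = 0.492261.
Inverse-square distance factor (a/d)² = 1.0218² = 1.044075.
Q̄ = (S_0/π) × 1.044075 × [bracket] = (1361/π) × 1.044075 × 0.492261 = 222.7 W/m².

Q̄ ≈ 223 W/m²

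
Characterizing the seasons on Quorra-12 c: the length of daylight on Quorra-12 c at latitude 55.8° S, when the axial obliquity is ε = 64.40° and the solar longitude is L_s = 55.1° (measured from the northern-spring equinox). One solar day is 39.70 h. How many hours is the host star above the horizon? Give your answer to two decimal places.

0.00 h

Solar declination: sin δ = sin ε · sin L_s = sin 64.40° × sin 55.1° = 0.73964, so δ = +47.701°.
cos h₀ = −tan ϕ · tan δ = 1.6171 ≥ 1, so the host star never rises (polar night) and h₀ = 0.
Daylight = 2h₀/(2π) × 39.70 h = (0.0000/π) × 39.70 = 0.00 h.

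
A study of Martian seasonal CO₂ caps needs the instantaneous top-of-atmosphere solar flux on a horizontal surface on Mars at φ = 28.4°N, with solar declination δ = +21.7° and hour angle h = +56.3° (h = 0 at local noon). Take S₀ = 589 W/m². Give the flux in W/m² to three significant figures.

371 W/m²

cos θ_z = sin φ sin δ + cos φ cos δ cos h = 0.175861 + 0.453480 = 0.629341.
Flux = S₀ · cos θ_z = 589 × 0.629341 = 370.7 W/m².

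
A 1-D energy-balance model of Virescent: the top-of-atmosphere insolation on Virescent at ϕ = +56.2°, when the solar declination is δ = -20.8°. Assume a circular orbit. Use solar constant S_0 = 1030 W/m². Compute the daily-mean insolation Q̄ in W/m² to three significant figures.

Q̄ ≈ 46.8 W/m²

cos h₀ = −tan(+56.2°) tan(-20.800°) = 0.5674, h₀ = 0.9674 rad.
Bracket: h₀ sin ϕ sin δ + cos ϕ cos δ sin h₀ = 0.9674×0.83098×-0.35511 + 0.55630×0.93483×0.82342 = -0.285469 + 0.428216 = 0.142747.
Q̄ = (S_0/π) × [bracket] = (1030/π) × 0.142747 = 46.80 W/m².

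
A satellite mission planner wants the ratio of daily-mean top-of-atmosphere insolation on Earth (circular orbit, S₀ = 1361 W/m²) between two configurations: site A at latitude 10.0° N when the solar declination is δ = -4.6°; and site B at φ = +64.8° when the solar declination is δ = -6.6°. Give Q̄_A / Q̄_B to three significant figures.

— Configuration A (φ=+10.0°):
cos H₀ = −tan(+10.0°) tan(-4.600°) = 0.0142, H₀ = 1.5566 rad.
Bracket: H₀ sin φ sin δ + cos φ cos δ sin H₀ = 1.5566×0.17365×-0.08020 + 0.98481×0.99678×0.99990 = -0.021678 + 0.981541 = 0.959863.
Q̄ = (S₀/π) × [bracket] = (1361/π) × 0.959863 = 415.83 W/m².
— Configuration B (φ=+64.8°):
cos H₀ = −tan(+64.8°) tan(-6.600°) = 0.2459, H₀ = 1.3224 rad.
Bracket: H₀ sin φ sin δ + cos φ cos δ sin H₀ = 1.3224×0.90483×-0.11494 + 0.42578×0.99337×0.96930 = -0.137531 + 0.409972 = 0.272441.
Q̄ = (S₀/π) × [bracket] = (1361/π) × 0.272441 = 118.03 W/m².
Ratio Q̄_A / Q̄_B = 415.83 / 118.03 = 3.523.

Q̄_A / Q̄_B ≈ 3.52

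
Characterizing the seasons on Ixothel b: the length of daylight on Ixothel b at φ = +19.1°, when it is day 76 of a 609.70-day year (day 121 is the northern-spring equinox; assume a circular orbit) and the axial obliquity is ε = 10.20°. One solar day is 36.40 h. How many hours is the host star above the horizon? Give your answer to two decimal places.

Solar longitude: λ_s = 360° × (76 − 121)/609.70 = -26.570°, i.e. -26.570° + 360° = 333.430°.
sin δ = sin 10.20° × sin 333.430° = -0.07921, so δ = -4.543°.
cos H₀ = −tan φ · tan δ = −tan(+19.1°) × tan(-4.543°) = 0.0275, so H₀ = 1.5433 rad = 88.42°.
Daylight = 2H₀/(2π) × 36.40 h = (1.5433/π) × 36.40 = 17.88 h.

17.88 h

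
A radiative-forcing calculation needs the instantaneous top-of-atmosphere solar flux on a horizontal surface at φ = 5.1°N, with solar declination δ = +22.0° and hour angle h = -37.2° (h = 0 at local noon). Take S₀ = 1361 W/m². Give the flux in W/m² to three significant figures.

cos θ_z = sin φ sin δ + cos φ cos δ cos h = 0.033300 + 0.735606 = 0.768906.
Flux = S₀ · cos θ_z = 1361 × 0.768906 = 1046 W/m².

1.05e+03 W/m²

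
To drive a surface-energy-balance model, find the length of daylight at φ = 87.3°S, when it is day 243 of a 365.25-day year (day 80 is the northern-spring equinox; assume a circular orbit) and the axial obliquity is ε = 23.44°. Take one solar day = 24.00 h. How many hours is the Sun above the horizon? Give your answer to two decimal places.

0.00 h

Solar longitude: λ_s = 360° × (243 − 80)/365.25 = 160.657°.
sin δ = sin 23.44° × sin 160.657° = 0.13176, so δ = +7.571°.
cos H₀ = −tan φ · tan δ = 2.8184 ≥ 1, so the Sun never rises (polar night) and H₀ = 0.
Daylight = 2H₀/(2π) × 24.00 h = (0.0000/π) × 24.00 = 0.00 h.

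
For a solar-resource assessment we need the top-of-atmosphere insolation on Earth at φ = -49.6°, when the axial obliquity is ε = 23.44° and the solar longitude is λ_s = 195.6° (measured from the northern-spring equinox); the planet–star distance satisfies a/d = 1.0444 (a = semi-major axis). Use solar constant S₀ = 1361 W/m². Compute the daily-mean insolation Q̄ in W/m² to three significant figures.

Q̄ ≈ 367 W/m²

Solar declination: sin δ = sin ε · sin λ_s = sin 23.44° × sin 195.6° = -0.10697, so δ = -6.141°.
cos H₀ = −tan(-49.6°) tan(-6.141°) = -0.1264, H₀ = 1.6976 rad.
Bracket: H₀ sin φ sin δ + cos φ cos δ sin H₀ = 1.6976×-0.76154×-0.10697 + 0.64812×0.99426×0.99198 = 0.138290 + 0.639232 = 0.777522.
Inverse-square distance factor (a/d)² = 1.0444² = 1.090771.
Q̄ = (S₀/π) × 1.090771 × [bracket] = (1361/π) × 1.090771 × 0.777522 = 367.4 W/m².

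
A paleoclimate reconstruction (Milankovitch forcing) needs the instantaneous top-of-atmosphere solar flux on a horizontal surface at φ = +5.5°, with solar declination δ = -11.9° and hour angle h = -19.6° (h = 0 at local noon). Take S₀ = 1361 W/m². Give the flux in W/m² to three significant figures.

cos θ_z = sin φ sin δ + cos φ cos δ cos h = -0.019764 + 0.917568 = 0.897804.
Flux = S₀ · cos θ_z = 1361 × 0.897804 = 1222 W/m².

1.22e+03 W/m²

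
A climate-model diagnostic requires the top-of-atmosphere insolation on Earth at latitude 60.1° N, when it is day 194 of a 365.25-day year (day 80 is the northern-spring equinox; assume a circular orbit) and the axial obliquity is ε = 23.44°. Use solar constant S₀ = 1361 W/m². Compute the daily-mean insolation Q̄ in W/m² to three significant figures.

Q̄ ≈ 468 W/m²

Solar longitude: λ_s = 360° × (194 − 80)/365.25 = 112.361°.
sin δ = sin 23.44° × sin 112.361° = 0.36788, so δ = +21.585°.
cos H₀ = −tan(+60.1°) tan(+21.585°) = -0.6880, H₀ = 2.3295 rad.
Bracket: H₀ sin φ sin δ + cos φ cos δ sin H₀ = 2.3295×0.86690×0.36788 + 0.49849×0.92987×0.72571 = 0.742913 + 0.336389 = 1.079302.
Q̄ = (S₀/π) × [bracket] = (1361/π) × 1.079302 = 467.6 W/m².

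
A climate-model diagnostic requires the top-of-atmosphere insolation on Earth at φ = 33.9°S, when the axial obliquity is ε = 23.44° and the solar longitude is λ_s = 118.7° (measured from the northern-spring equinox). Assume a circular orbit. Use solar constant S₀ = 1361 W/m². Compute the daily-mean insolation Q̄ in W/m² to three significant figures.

Q̄ ≈ 215 W/m²

Solar declination: sin δ = sin ε · sin λ_s = sin 23.44° × sin 118.7° = 0.34892, so δ = +20.421°.
cos H₀ = −tan(-33.9°) tan(+20.421°) = 0.2502, H₀ = 1.3179 rad.
Bracket: H₀ sin φ sin δ + cos φ cos δ sin H₀ = 1.3179×-0.55775×0.34892 + 0.83001×0.93715×0.96820 = -0.256477 + 0.753108 = 0.496631.
Q̄ = (S₀/π) × [bracket] = (1361/π) × 0.496631 = 215.2 W/m².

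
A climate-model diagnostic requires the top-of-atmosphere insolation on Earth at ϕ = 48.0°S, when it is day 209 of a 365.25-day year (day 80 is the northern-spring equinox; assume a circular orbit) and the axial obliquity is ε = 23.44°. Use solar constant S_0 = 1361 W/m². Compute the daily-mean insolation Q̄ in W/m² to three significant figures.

Q̄ ≈ 134 W/m²

Solar longitude: L_s = 360° × (209 − 80)/365.25 = 127.146°.
sin δ = sin 23.44° × sin 127.146° = 0.31708, so δ = +18.486°.
cos h₀ = −tan(-48.0°) tan(+18.486°) = 0.3713, h₀ = 1.1904 rad.
Bracket: h₀ sin ϕ sin δ + cos ϕ cos δ sin h₀ = 1.1904×-0.74314×0.31708 + 0.66913×0.94840×0.92851 = -0.280500 + 0.589235 = 0.308735.
Q̄ = (S_0/π) × [bracket] = (1361/π) × 0.308735 = 133.8 W/m².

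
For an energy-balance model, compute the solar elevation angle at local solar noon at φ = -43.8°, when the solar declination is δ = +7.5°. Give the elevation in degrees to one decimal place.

At local noon the hour angle is zero, so the zenith angle equals |φ − δ| = |-43.8° − (+7.500°)| = 51.300°.
Elevation = 90° − 51.300° = 38.7°.

38.7°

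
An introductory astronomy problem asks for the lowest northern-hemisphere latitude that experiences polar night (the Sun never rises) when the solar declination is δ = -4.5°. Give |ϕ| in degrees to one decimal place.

|ϕ| = 85.5°

Polar night requires cos h₀ = −tan ϕ tan δ ≥ 1, i.e. tan ϕ tan δ ≤ −1.
The boundary is |tan ϕ| · |tan δ| = 1, so |ϕ| = 90° − |δ| = 90° − 4.5° = 85.5° in the northern hemisphere.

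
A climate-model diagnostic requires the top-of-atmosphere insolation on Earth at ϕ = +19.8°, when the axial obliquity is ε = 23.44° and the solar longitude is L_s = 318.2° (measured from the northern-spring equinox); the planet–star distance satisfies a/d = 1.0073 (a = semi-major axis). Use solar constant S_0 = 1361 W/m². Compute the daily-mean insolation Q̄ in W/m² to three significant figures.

Solar declination: sin δ = sin ε · sin L_s = sin 23.44° × sin 318.2° = -0.26514, so δ = -15.375°.
cos h₀ = −tan(+19.8°) tan(-15.375°) = 0.0990, h₀ = 1.4716 rad.
Bracket: h₀ sin ϕ sin δ + cos ϕ cos δ sin h₀ = 1.4716×0.33874×-0.26514 + 0.94088×0.96421×0.99509 = -0.132170 + 0.902752 = 0.770582.
Inverse-square distance factor (a/d)² = 1.0073² = 1.014653.
Q̄ = (S_0/π) × 1.014653 × [bracket] = (1361/π) × 1.014653 × 0.770582 = 338.7 W/m².

Q̄ ≈ 339 W/m²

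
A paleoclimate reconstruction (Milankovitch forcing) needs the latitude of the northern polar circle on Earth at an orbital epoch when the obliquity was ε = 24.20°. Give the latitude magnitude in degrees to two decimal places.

The polar circle is the lowest latitude that experiences at least one full rotation of continuous daylight at the northern-summer solstice; it lies at |φ| = 90° − ε = 90° − 24.20° = 65.80°.

65.80°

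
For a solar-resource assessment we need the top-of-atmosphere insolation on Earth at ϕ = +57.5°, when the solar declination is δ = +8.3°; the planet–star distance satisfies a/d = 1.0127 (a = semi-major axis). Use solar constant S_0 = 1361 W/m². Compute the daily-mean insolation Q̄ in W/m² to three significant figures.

Q̄ ≈ 327 W/m²

cos h₀ = −tan(+57.5°) tan(+8.300°) = -0.2290, h₀ = 1.8018 rad.
Bracket: h₀ sin ϕ sin δ + cos ϕ cos δ sin h₀ = 1.8018×0.84339×0.14436 + 0.53730×0.98953×0.97343 = 0.219372 + 0.517548 = 0.736920.
Inverse-square distance factor (a/d)² = 1.0127² = 1.025561.
Q̄ = (S_0/π) × 1.025561 × [bracket] = (1361/π) × 1.025561 × 0.736920 = 327.4 W/m².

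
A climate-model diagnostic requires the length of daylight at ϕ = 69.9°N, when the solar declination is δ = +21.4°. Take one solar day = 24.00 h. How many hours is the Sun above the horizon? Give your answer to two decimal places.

24.00 h

Sunrise equation: cos h₀ = −tan ϕ · tan δ = -1.0709 ≤ −1, so the Sun never sets (polar day) and h₀ = π.
Daylight = 2h₀/(2π) × 24.00 h = (3.1416/π) × 24.00 = 24.00 h.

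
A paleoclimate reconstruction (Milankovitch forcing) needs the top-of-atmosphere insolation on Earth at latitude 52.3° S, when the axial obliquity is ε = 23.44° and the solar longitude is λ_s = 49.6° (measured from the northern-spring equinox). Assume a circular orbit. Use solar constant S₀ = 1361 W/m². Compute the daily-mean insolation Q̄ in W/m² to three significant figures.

Solar declination: sin δ = sin ε · sin λ_s = sin 23.44° × sin 49.6° = 0.30293, so δ = +17.634°.
cos H₀ = −tan(-52.3°) tan(+17.634°) = 0.4113, H₀ = 1.1469 rad.
Bracket: H₀ sin φ sin δ + cos φ cos δ sin H₀ = 1.1469×-0.79122×0.30293 + 0.61153×0.95301×0.91151 = -0.274894 + 0.531223 = 0.256329.
Q̄ = (S₀/π) × [bracket] = (1361/π) × 0.256329 = 111.0 W/m².

Q̄ ≈ 111 W/m²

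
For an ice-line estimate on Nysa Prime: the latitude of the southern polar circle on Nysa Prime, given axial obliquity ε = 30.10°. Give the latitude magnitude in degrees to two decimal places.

59.90°

The polar circle is the lowest latitude that experiences at least one full rotation of continuous darkness at the northern-summer solstice; it lies at |φ| = 90° − ε = 90° − 30.10° = 59.90°.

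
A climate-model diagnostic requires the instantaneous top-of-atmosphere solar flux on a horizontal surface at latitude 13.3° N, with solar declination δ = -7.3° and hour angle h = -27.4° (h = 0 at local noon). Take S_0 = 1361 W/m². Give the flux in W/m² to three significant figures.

cos θ_z = sin ϕ sin δ + cos ϕ cos δ cos h = -0.029231 + 0.857000 = 0.827769.
Flux = S_0 · cos θ_z = 1361 × 0.827769 = 1127 W/m².

1.13e+03 W/m²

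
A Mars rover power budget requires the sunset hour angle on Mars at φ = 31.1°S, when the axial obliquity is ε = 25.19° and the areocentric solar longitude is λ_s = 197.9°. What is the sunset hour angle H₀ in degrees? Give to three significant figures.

sin δ = sin 25.19° × sin 197.9° = -0.13082, so δ = -7.517°.
cos H₀ = −tan φ · tan δ = −tan(-31.1°) × tan(-7.517°) = -0.0796, so H₀ = 1.6505 rad = 94.57°.

H₀ = 94.6°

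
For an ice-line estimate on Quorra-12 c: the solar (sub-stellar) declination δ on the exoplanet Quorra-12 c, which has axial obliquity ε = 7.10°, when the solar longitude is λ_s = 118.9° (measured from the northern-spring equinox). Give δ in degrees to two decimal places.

δ = +6.21°

sin δ = sin ε · sin λ_s = sin 7.10° × sin 118.9° = 0.108209.
δ = arcsin(0.108209) = +6.21°.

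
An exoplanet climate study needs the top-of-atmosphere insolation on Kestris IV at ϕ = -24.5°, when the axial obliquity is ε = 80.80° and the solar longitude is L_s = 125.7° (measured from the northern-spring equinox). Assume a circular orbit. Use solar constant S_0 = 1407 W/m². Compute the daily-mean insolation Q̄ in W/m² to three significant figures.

Q̄ ≈ 56.9 W/m²

Solar declination: sin δ = sin ε · sin L_s = sin 80.80° × sin 125.7° = 0.80164, so δ = +53.287°.
cos h₀ = −tan(-24.5°) tan(+53.287°) = 0.6111, h₀ = 0.9133 rad.
Bracket: h₀ sin ϕ sin δ + cos ϕ cos δ sin h₀ = 0.9133×-0.41469×0.80164 + 0.90996×0.59781×0.79155 = -0.303610 + 0.430590 = 0.126980.
Q̄ = (S_0/π) × [bracket] = (1407/π) × 0.126980 = 56.87 W/m².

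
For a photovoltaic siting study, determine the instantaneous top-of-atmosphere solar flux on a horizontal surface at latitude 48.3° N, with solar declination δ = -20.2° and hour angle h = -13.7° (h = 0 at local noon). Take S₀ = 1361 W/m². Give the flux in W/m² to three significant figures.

cos θ_z = sin φ sin δ + cos φ cos δ cos h = -0.257813 + 0.606552 = 0.348739.
Flux = S₀ · cos θ_z = 1361 × 0.348739 = 474.6 W/m².

475 W/m²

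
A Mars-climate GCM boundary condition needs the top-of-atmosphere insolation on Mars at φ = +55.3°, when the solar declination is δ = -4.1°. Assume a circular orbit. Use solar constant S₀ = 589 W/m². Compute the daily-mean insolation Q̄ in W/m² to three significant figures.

Q̄ ≈ 89.7 W/m²

cos H₀ = −tan(+55.3°) tan(-4.100°) = 0.1035, H₀ = 1.4671 rad.
Bracket: H₀ sin φ sin δ + cos φ cos δ sin H₀ = 1.4671×0.82214×-0.07150 + 0.56928×0.99744×0.99463 = -0.086241 + 0.564773 = 0.478532.
Q̄ = (S₀/π) × [bracket] = (589/π) × 0.478532 = 89.72 W/m².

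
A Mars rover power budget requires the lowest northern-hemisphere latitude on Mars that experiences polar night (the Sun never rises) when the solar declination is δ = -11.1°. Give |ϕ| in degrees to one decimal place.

|ϕ| = 78.9°

Polar night requires cos h₀ = −tan ϕ tan δ ≥ 1, i.e. tan ϕ tan δ ≤ −1.
The boundary is |tan ϕ| · |tan δ| = 1, so |ϕ| = 90° − |δ| = 90° − 11.1° = 78.9° in the northern hemisphere.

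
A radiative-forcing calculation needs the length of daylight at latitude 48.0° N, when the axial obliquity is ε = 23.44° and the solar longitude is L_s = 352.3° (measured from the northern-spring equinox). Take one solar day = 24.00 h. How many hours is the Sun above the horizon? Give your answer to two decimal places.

Solar declination: sin δ = sin ε · sin L_s = sin 23.44° × sin 352.3° = -0.05330, so δ = -3.055°.
cos h₀ = −tan ϕ · tan δ = −tan(+48.0°) × tan(-3.055°) = 0.0593, so h₀ = 1.5115 rad = 86.60°.
Daylight = 2h₀/(2π) × 24.00 h = (1.5115/π) × 24.00 = 11.55 h.

11.55 h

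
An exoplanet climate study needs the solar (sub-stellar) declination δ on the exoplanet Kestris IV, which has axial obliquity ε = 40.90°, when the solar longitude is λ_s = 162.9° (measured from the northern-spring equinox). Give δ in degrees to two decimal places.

δ = +11.10°

sin δ = sin ε · sin λ_s = sin 40.90° × sin 162.9° = 0.192520.
δ = arcsin(0.192520) = +11.10°.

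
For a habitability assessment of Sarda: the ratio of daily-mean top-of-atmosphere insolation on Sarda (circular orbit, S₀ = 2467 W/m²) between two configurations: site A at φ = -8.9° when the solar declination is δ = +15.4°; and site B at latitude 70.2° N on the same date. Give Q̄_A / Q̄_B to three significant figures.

— Configuration A (φ=-8.9°):
cos H₀ = −tan(-8.9°) tan(+15.400°) = 0.0431, H₀ = 1.5276 rad.
Bracket: H₀ sin φ sin δ + cos φ cos δ sin H₀ = 1.5276×-0.15471×0.26556 + 0.98796×0.96410×0.99907 = -0.062761 + 0.951606 = 0.888845.
Q̄ = (S₀/π) × [bracket] = (2467/π) × 0.888845 = 697.98 W/m².
— Configuration B (φ=+70.2°):
cos H₀ = −tan(+70.2°) tan(+15.400°) = -0.7651, H₀ = 2.4420 rad.
Bracket: H₀ sin φ sin δ + cos φ cos δ sin H₀ = 2.4420×0.94088×0.26556 + 0.33874×0.96410×0.64393 = 0.610158 + 0.210294 = 0.820452.
Q̄ = (S₀/π) × [bracket] = (2467/π) × 0.820452 = 644.28 W/m².
Ratio Q̄_A / Q̄_B = 697.98 / 644.28 = 1.083.

Q̄_A / Q̄_B ≈ 1.08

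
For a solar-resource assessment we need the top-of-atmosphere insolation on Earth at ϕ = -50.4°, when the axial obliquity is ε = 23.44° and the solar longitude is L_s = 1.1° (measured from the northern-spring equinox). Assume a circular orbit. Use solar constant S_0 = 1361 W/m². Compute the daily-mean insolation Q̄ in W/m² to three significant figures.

Solar declination: sin δ = sin ε · sin L_s = sin 23.44° × sin 1.1° = 0.00764, so δ = +0.438°.
cos h₀ = −tan(-50.4°) tan(+0.438°) = 0.0092, h₀ = 1.5616 rad.
Bracket: h₀ sin ϕ sin δ + cos ϕ cos δ sin h₀ = 1.5616×-0.77051×0.00764 + 0.63742×0.99997×0.99996 = -0.009193 + 0.637375 = 0.628182.
Q̄ = (S_0/π) × [bracket] = (1361/π) × 0.628182 = 272.1 W/m².

Q̄ ≈ 272 W/m²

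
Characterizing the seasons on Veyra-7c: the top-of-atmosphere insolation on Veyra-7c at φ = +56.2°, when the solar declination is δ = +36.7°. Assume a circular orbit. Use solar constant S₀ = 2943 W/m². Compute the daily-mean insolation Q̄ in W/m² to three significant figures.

Q̄ ≈ 1.46e+03 W/m²

cos H₀ = −tan(+56.2°) tan(+36.700°) = -1.1134 ≤ −1 ⇒ polar day, H₀ = π.
Bracket: H₀ sin φ sin δ + cos φ cos δ sin H₀ = 3.1416×0.83098×0.59763 + 0.55630×0.80178×0.00000 = 1.560177 + 0.000000 = 1.560177.
Q̄ = (S₀/π) × [bracket] = (2943/π) × 1.560177 = 1462 W/m².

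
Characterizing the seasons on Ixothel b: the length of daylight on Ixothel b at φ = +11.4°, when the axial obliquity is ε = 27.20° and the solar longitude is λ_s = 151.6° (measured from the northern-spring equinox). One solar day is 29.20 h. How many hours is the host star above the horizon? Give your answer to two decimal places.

15.02 h

Solar declination: sin δ = sin ε · sin λ_s = sin 27.20° × sin 151.6° = 0.21741, so δ = +12.557°.
cos H₀ = −tan φ · tan δ = −tan(+11.4°) × tan(+12.557°) = -0.0449, so H₀ = 1.6157 rad = 92.57°.
Daylight = 2H₀/(2π) × 29.20 h = (1.6157/π) × 29.20 = 15.02 h.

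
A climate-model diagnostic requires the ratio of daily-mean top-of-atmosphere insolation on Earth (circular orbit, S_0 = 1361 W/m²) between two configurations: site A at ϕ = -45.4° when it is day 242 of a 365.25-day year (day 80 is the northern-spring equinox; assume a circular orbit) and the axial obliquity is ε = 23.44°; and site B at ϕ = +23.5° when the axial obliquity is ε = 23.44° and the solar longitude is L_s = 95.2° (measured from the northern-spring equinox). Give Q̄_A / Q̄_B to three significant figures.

Q̄_A / Q̄_B ≈ 0.496

— Configuration A (ϕ=-45.4°):
Solar longitude: L_s = 360° × (242 − 80)/365.25 = 159.671°.
sin δ = sin 23.44° × sin 159.671° = 0.13819, so δ = +7.943°.
cos h₀ = −tan(-45.4°) tan(+7.943°) = 0.1415, h₀ = 1.4288 rad.
Bracket: h₀ sin ϕ sin δ + cos ϕ cos δ sin h₀ = 1.4288×-0.71203×0.13819 + 0.70215×0.99041×0.98994 = -0.140587 + 0.688420 = 0.547833.
Q̄ = (S_0/π) × [bracket] = (1361/π) × 0.547833 = 237.33 W/m².
— Configuration B (ϕ=+23.5°):
Solar declination: sin δ = sin ε · sin L_s = sin 23.44° × sin 95.2° = 0.39615, so δ = +23.338°.
cos h₀ = −tan(+23.5°) tan(+23.338°) = -0.1876, h₀ = 1.7595 rad.
Bracket: h₀ sin ϕ sin δ + cos ϕ cos δ sin h₀ = 1.7595×0.39875×0.39615 + 0.91706×0.91819×0.98225 = 0.277939 + 0.827089 = 1.105028.
Q̄ = (S_0/π) × [bracket] = (1361/π) × 1.105028 = 478.72 W/m².
Ratio Q̄_A / Q̄_B = 237.33 / 478.72 = 0.4958.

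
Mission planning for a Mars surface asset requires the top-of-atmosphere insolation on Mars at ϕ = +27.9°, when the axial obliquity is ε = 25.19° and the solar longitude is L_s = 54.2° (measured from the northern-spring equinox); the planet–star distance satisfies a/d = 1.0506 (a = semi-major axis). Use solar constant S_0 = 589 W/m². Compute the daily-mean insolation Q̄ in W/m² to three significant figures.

Solar declination: sin δ = sin ε · sin L_s = sin 25.19° × sin 54.2° = 0.34521, so δ = +20.194°.
cos h₀ = −tan(+27.9°) tan(+20.194°) = -0.1947, h₀ = 1.7668 rad.
Bracket: h₀ sin ϕ sin δ + cos ϕ cos δ sin h₀ = 1.7668×0.46793×0.34521 + 0.88377×0.93853×0.98085 = 0.285398 + 0.813561 = 1.098959.
Inverse-square distance factor (a/d)² = 1.0506² = 1.103760.
Q̄ = (S_0/π) × 1.103760 × [bracket] = (589/π) × 1.103760 × 1.098959 = 227.4 W/m².

Q̄ ≈ 227 W/m²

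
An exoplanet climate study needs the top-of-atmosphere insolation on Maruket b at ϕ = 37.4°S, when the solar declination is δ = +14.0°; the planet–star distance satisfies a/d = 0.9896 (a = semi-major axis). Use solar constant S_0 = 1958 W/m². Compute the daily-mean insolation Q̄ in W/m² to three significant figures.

cos h₀ = −tan(-37.4°) tan(+14.000°) = 0.1906, h₀ = 1.3790 rad.
Bracket: h₀ sin ϕ sin δ + cos ϕ cos δ sin h₀ = 1.3790×-0.60738×0.24192 + 0.79441×0.97030×0.98166 = -0.202627 + 0.756679 = 0.554052.
Inverse-square distance factor (a/d)² = 0.9896² = 0.979308.
Q̄ = (S_0/π) × 0.979308 × [bracket] = (1958/π) × 0.979308 × 0.554052 = 338.2 W/m².

Q̄ ≈ 338 W/m²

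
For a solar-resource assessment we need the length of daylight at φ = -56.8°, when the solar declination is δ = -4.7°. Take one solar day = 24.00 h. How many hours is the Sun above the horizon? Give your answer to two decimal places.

12.96 h

cos H₀ = −tan φ · tan δ = −tan(-56.8°) × tan(-4.700°) = -0.1256, so H₀ = 1.6968 rad = 97.22°.
Daylight = 2H₀/(2π) × 24.00 h = (1.6968/π) × 24.00 = 12.96 h.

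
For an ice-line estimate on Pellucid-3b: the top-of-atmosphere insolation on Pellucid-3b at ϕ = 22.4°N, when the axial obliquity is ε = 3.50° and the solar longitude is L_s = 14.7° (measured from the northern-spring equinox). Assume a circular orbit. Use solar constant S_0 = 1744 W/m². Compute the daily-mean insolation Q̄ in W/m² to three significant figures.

Q̄ ≈ 518 W/m²

Solar declination: sin δ = sin ε · sin L_s = sin 3.50° × sin 14.7° = 0.01549, so δ = +0.888°.
cos h₀ = −tan(+22.4°) tan(+0.888°) = -0.0064, h₀ = 1.5772 rad.
Bracket: h₀ sin ϕ sin δ + cos ϕ cos δ sin h₀ = 1.5772×0.38107×0.01549 + 0.92455×0.99988×0.99998 = 0.009310 + 0.924421 = 0.933731.
Q̄ = (S_0/π) × [bracket] = (1744/π) × 0.933731 = 518.3 W/m².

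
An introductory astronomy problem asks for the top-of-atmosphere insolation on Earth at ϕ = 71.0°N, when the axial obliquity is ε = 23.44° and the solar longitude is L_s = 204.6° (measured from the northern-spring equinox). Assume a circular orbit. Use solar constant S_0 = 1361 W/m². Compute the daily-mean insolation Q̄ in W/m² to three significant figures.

Q̄ ≈ 49.4 W/m²

Solar declination: sin δ = sin ε · sin L_s = sin 23.44° × sin 204.6° = -0.16559, so δ = -9.532°.
cos h₀ = −tan(+71.0°) tan(-9.532°) = 0.4876, h₀ = 1.0614 rad.
Bracket: h₀ sin ϕ sin δ + cos ϕ cos δ sin h₀ = 1.0614×0.94552×-0.16559 + 0.32557×0.98619×0.87304 = -0.166182 + 0.280310 = 0.114128.
Q̄ = (S_0/π) × [bracket] = (1361/π) × 0.114128 = 49.44 W/m².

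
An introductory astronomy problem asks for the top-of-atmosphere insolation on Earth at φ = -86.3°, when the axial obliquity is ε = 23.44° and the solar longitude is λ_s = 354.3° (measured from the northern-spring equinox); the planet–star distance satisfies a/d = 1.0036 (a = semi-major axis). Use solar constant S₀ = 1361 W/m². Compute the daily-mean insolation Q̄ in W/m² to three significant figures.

Solar declination: sin δ = sin ε · sin λ_s = sin 23.44° × sin 354.3° = -0.03951, so δ = -2.264°.
cos H₀ = −tan(-86.3°) tan(-2.264°) = -0.6114, H₀ = 2.2287 rad.
Bracket: H₀ sin φ sin δ + cos φ cos δ sin H₀ = 2.2287×-0.99792×-0.03951 + 0.06453×0.99922×0.79130 = 0.087873 + 0.051023 = 0.138896.
Inverse-square distance factor (a/d)² = 1.0036² = 1.007213.
Q̄ = (S₀/π) × 1.007213 × [bracket] = (1361/π) × 1.007213 × 0.138896 = 60.61 W/m².

Q̄ ≈ 60.6 W/m²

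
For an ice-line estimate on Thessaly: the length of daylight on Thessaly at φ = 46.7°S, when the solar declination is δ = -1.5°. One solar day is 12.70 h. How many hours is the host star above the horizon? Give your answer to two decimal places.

cos H₀ = −tan φ · tan δ = −tan(-46.7°) × tan(-1.500°) = -0.0278, so H₀ = 1.5986 rad = 91.59°.
Daylight = 2H₀/(2π) × 12.70 h = (1.5986/π) × 12.70 = 6.46 h.

6.46 h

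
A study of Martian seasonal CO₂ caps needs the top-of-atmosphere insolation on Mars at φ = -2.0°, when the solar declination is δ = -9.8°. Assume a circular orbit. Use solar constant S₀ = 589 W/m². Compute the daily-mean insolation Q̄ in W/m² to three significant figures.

Q̄ ≈ 186 W/m²

cos H₀ = −tan(-2.0°) tan(-9.800°) = -0.0060, H₀ = 1.5768 rad.
Bracket: H₀ sin φ sin δ + cos φ cos δ sin H₀ = 1.5768×-0.03490×-0.17021 + 0.99939×0.98541×0.99998 = 0.009367 + 0.984789 = 0.994156.
Q̄ = (S₀/π) × [bracket] = (589/π) × 0.994156 = 186.4 W/m².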